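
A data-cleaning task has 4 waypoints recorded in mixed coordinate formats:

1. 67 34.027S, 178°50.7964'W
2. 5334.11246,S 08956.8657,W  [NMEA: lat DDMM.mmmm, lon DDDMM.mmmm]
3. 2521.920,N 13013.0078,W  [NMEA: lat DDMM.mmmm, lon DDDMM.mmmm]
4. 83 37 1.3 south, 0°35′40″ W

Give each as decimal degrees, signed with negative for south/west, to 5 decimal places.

Point 1:
  φ: 67 + 34.027/60 = 67.567117
  S ⇒ negate
  Lon: 50.7964′ = 0.846607°; total 178.846607
  hemisphere W, so the sign is −
Point 2:
  φ: split at 2 digits → 53° and 34.11246′; 53 + 34.11246/60 = 53.568541
  hemisphere S, so the sign is −
  Lon: degrees = first 3 digits = 89, minutes = 56.8657; 89 + 56.8657/60 = 89.947762
  hemisphere W, so the sign is −
Point 3:
  Lat: split at 2 digits → 25° and 21.92′; 25 + 21.92/60 = 25.365333
  N ⇒ keep positive
  Lon: degrees = first 3 digits = 130, minutes = 13.0078; 130 + 13.0078/60 = 130.216797
  W → negative
Point 4:
  Lat: 37′ + 1.3″ = 37.02167′; 83 + 37.02167/60 = 83.617028
  S → negative
  Longitude: 0° + 35/60 + 40/3600 = 0 + 0.583333 + 0.011111 = 0.594444
  W → negative

1. -67.56712, -178.84661
2. -53.56854, -89.94776
3. 25.36533, -130.21680
4. -83.61703, -0.59444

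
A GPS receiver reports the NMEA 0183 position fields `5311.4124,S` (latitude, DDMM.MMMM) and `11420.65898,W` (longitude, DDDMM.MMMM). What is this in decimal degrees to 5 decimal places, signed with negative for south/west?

Lat: split at 2 digits → 53° and 11.4124′; 53 + 11.4124/60 = 53.190207
S → negative
λ: degrees = first 3 digits = 114, minutes = 20.65898; 114 + 20.65898/60 = 114.344316
hemisphere W, so the sign is −

-53.19021, -114.34432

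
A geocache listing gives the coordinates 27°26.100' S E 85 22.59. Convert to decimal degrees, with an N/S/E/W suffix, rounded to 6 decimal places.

φ: 27 + 26.1/60 = 27.4350000
λ: 22.59′ = 0.376500°; total 85.3765000

27.435000° S, 85.376500° E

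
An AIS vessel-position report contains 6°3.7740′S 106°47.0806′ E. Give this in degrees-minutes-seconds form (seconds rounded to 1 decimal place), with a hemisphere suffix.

6°03′46.4″ S, 106°47′4.8″ E

Lat: fractional minutes 0.77400 × 60 = 46.440″
Longitude: fractional minutes 0.08060 × 60 = 4.836″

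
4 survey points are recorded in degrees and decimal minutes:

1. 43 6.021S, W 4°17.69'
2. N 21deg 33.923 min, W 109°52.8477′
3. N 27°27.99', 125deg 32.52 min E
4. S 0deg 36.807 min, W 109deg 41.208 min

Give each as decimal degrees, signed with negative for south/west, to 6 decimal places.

1. -43.100350, -4.294833
2. 21.565383, -109.880795
3. 27.466500, 125.542000
4. -0.613450, -109.686800

Point 1:
  Latitude: 43 + 6.021/60 = 43.1003500
  S ⇒ negate
  λ: 4 + 17.69/60 = 4.2948333
  hemisphere W, so the sign is −
Point 2:
  Latitude: 21 + 33.923/60 = 21.5653833
  N ⇒ keep positive
  λ: 52.8477′ = 0.880795°; total 109.8807950
  hemisphere W, so the sign is −
Point 3:
  Lat: 27 + 27.99/60 = 27.4665000
  N ⇒ keep positive
  Longitude: 125 + 32.52/60 = 125.5420000
  E ⇒ keep positive
Point 4:
  φ: 36.807′ = 0.613450°; total 0.6134500
  S ⇒ negate
  Lon: 41.208′ = 0.686800°; total 109.6868000
  W ⇒ negate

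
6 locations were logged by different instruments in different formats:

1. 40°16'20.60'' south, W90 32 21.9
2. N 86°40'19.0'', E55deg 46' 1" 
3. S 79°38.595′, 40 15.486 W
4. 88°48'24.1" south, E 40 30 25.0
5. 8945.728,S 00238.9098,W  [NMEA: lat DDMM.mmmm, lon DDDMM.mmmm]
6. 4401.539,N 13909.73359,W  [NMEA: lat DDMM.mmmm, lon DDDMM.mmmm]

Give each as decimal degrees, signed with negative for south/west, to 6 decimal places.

1. -40.272389, -90.539417
2. 86.671944, 55.766944
3. -79.643250, -40.258100
4. -88.806694, 40.506944
5. -89.762133, -2.648497
6. 44.025650, -139.162227

Point 1:
  φ: 16′ + 20.6″ = 16.34333′; 40 + 16.34333/60 = 40.2723889
  S ⇒ negate
  Longitude: 90 + 32/60 + 21.9/3600 = 90.5394167
  hemisphere W, so the sign is −
Point 2:
  Latitude: 86° + 40/60 + 19/3600 = 86 + 0.666667 + 0.005278 = 86.6719444
  N ⇒ keep positive
  Lon: 46′ + 1″ = 46.01667′; 55 + 46.01667/60 = 55.7669444
  E → positive
Point 3:
  φ: 79 + 38.595/60 = 79.6432500
  hemisphere S, so the sign is −
  Longitude: 15.486′ = 0.258100°; total 40.2581000
  hemisphere W, so the sign is −
Point 4:
  Latitude: 88° + 48/60 + 24.1/3600 = 88 + 0.800000 + 0.006694 = 88.8066944
  S → negative
  Lon: 40° + 30/60 + 25/3600 = 40 + 0.500000 + 0.006944 = 40.5069444
  E ⇒ keep positive
Point 5:
  Latitude: split at 2 digits → 89° and 45.728′; 89 + 45.728/60 = 89.7621333
  S ⇒ negate
  Lon: split at 3 digits → 002° and 38.9098′; 2 + 38.9098/60 = 2.6484967
  hemisphere W, so the sign is −
Point 6:
  φ: split at 2 digits → 44° and 1.539′; 44 + 1.539/60 = 44.0256500
  N → positive
  λ: degrees = first 3 digits = 139, minutes = 9.73359; 139 + 9.73359/60 = 139.1622265
  hemisphere W, so the sign is −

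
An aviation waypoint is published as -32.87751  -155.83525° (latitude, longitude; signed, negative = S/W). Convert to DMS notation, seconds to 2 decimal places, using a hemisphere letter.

32°52′39.04″ S, 155°50′6.90″ W

Latitude is negative → S; |value| = 32.877510
Lat: whole degrees 32; 52.65060′ → 52′ and 39.0360″
Longitude is negative → W; |value| = 155.835250
λ: 0.835250° → 50.11500′; 0.11500 × 60 = 6.9000″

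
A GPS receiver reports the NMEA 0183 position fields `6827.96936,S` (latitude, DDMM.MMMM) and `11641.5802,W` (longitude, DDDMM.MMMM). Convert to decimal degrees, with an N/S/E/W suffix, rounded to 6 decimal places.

φ: degrees = first 2 digits = 68, minutes = 27.96936; 68 + 27.96936/60 = 68.4661560
Longitude: split at 3 digits → 116° and 41.5802′; 116 + 41.5802/60 = 116.6930033

68.466156° S, 116.693003° W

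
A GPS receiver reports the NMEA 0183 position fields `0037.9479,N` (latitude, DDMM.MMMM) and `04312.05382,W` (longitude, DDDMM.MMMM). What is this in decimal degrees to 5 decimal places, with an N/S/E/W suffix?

0.63247° N, 43.20090° W

Latitude: degrees = first 2 digits = 0, minutes = 37.9479; 0 + 37.9479/60 = 0.632465
Lon: split at 3 digits → 043° and 12.05382′; 43 + 12.05382/60 = 43.200897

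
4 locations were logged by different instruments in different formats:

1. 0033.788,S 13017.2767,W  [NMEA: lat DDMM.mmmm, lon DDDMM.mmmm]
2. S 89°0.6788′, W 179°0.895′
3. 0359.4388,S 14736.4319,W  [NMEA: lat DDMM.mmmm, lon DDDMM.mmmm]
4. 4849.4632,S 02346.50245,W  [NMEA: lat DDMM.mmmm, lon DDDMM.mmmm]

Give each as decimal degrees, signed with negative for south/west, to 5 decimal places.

1. -0.56313, -130.28795
2. -89.01131, -179.01492
3. -3.99065, -147.60720
4. -48.82439, -23.77504

Point 1:
  Latitude: split at 2 digits → 00° and 33.788′; 0 + 33.788/60 = 0.563133
  hemisphere S, so the sign is −
  Lon: split at 3 digits → 130° and 17.2767′; 130 + 17.2767/60 = 130.287945
  W ⇒ negate
Point 2:
  Lat: 89 + 0.6788/60 = 89.011313
  S → negative
  Longitude: 179 + 0.895/60 = 179.014917
  W ⇒ negate
Point 3:
  Lat: degrees = first 2 digits = 3, minutes = 59.4388; 3 + 59.4388/60 = 3.990647
  hemisphere S, so the sign is −
  Lon: split at 3 digits → 147° and 36.4319′; 147 + 36.4319/60 = 147.607198
  W → negative
Point 4:
  φ: split at 2 digits → 48° and 49.4632′; 48 + 49.4632/60 = 48.824387
  S ⇒ negate
  λ: split at 3 digits → 023° and 46.50245′; 23 + 46.50245/60 = 23.775041
  W ⇒ negate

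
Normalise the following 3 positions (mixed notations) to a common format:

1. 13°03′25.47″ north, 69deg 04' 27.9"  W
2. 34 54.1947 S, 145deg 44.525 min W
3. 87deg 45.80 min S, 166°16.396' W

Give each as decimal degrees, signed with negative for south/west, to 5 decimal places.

Point 1:
  Latitude: 13° + 3/60 + 25.47/3600 = 13 + 0.050000 + 0.007075 = 13.057075
  N ⇒ keep positive
  Longitude: 69 + 4/60 + 27.9/3600 = 69.074417
  W → negative
Point 2:
  Lat: 54.1947′ = 0.903245°; total 34.903245
  hemisphere S, so the sign is −
  λ: 145 + 44.525/60 = 145.742083
  hemisphere W, so the sign is −
Point 3:
  Lat: 45.8′ = 0.763333°; total 87.763333
  S → negative
  Longitude: 166 + 16.396/60 = 166.273267
  W ⇒ negate

1. 13.05708, -69.07442
2. -34.90325, -145.74208
3. -87.76333, -166.27327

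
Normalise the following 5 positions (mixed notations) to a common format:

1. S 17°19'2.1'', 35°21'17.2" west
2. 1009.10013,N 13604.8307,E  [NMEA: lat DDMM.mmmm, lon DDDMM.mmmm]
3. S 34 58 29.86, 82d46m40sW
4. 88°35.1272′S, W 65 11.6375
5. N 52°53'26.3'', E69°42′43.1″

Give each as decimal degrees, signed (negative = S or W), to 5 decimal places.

1. -17.31725, -35.35478
2. 10.15167, 136.08051
3. -34.97496, -82.77778
4. -88.58545, -65.19396
5. 52.89064, 69.71197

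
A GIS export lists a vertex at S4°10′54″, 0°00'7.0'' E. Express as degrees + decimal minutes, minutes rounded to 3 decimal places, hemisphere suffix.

4° 10.900′ S, 0° 0.117′ E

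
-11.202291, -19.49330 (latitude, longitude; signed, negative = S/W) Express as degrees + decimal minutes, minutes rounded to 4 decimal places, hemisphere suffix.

11° 12.1375′ S, 19° 29.5980′ W

Latitude is negative → S; |value| = 11.202291
Lat: minutes = (11.202291 − 11) × 60 = 12.137460
Longitude is negative → W; |value| = 19.493300
Lon: 19° + 0.493300 × 60 = 19° 29.598000′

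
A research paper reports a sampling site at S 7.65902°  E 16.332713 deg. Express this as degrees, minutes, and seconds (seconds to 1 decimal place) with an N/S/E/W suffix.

7°39′32.5″ S, 16°19′57.8″ E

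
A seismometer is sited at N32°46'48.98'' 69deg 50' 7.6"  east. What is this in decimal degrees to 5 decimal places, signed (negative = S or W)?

φ: 32 + 46/60 + 48.98/3600 = 32.780272
N → positive
Longitude: 69° + 50/60 + 7.6/3600 = 69 + 0.833333 + 0.002111 = 69.835444
E → positive

32.78027, 69.83544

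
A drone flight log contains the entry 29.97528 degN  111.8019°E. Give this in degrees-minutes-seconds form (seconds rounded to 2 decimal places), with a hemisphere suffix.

29°58′31.01″ N, 111°48′6.84″ E

Latitude: whole degrees 29; 58.51680′ → 58′ and 31.0080″
Lon: whole degrees 111; 48.11400′ → 48′ and 6.8400″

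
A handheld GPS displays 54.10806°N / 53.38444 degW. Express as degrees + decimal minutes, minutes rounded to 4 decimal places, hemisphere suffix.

54° 6.4836′ N, 53° 23.0664′ W

Latitude: fractional part 0.108060 → 6.483600 minutes
λ: minutes = (53.384440 − 53) × 60 = 23.066400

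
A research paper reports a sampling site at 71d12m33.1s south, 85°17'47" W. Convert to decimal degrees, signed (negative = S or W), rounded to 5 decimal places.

Latitude: 12′ + 33.1″ = 12.55167′; 71 + 12.55167/60 = 71.209194
S → negative
λ: 85 + 17/60 + 47/3600 = 85.296389
W ⇒ negate

-71.20919, -85.29639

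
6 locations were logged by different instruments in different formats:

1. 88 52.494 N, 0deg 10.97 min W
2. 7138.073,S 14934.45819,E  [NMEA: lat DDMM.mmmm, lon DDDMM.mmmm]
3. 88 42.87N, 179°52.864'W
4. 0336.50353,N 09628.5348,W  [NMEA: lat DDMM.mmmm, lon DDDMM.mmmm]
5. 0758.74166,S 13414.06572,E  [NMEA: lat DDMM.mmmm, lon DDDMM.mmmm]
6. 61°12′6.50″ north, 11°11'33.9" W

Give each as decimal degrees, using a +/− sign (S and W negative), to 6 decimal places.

Point 1:
  Lat: 88 + 52.494/60 = 88.8749000
  N → positive
  Lon: 0 + 10.97/60 = 0.1828333
  W → negative
Point 2:
  Latitude: degrees = first 2 digits = 71, minutes = 38.073; 71 + 38.073/60 = 71.6345500
  S → negative
  Lon: degrees = first 3 digits = 149, minutes = 34.45819; 149 + 34.45819/60 = 149.5743032
  E ⇒ keep positive
Point 3:
  Lat: 88 + 42.87/60 = 88.7145000
  N ⇒ keep positive
  Lon: 52.864′ = 0.881067°; total 179.8810667
  W → negative
Point 4:
  φ: split at 2 digits → 03° and 36.50353′; 3 + 36.50353/60 = 3.6083922
  N → positive
  Lon: split at 3 digits → 096° and 28.5348′; 96 + 28.5348/60 = 96.4755800
  hemisphere W, so the sign is −
Point 5:
  Latitude: degrees = first 2 digits = 7, minutes = 58.74166; 7 + 58.74166/60 = 7.9790277
  S → negative
  Lon: split at 3 digits → 134° and 14.06572′; 134 + 14.06572/60 = 134.2344287
  E → positive
Point 6:
  Lat: 61° + 12/60 + 6.5/3600 = 61 + 0.200000 + 0.001806 = 61.2018056
  N ⇒ keep positive
  Lon: 11′ + 33.9″ = 11.56500′; 11 + 11.56500/60 = 11.1927500
  W → negative

1. 88.874900, -0.182833
2. -71.634550, 149.574303
3. 88.714500, -179.881067
4. 3.608392, -96.475580
5. -7.979028, 134.234429
6. 61.201806, -11.192750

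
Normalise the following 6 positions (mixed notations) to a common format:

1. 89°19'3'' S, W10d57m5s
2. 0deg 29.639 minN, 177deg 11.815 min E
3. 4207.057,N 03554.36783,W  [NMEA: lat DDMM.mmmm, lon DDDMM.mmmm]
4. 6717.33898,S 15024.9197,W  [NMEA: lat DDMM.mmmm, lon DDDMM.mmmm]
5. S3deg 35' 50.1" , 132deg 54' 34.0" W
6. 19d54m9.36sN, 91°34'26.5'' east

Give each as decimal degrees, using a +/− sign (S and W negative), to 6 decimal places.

Point 1:
  Lat: 89 + 19/60 + 3/3600 = 89.3175000
  hemisphere S, so the sign is −
  Longitude: 57′ + 5″ = 57.08333′; 10 + 57.08333/60 = 10.9513889
  W ⇒ negate
Point 2:
  φ: 29.639′ = 0.493983°; total 0.4939833
  N ⇒ keep positive
  λ: 177 + 11.815/60 = 177.1969167
  E ⇒ keep positive
Point 3:
  φ: split at 2 digits → 42° and 7.057′; 42 + 7.057/60 = 42.1176167
  N → positive
  Lon: degrees = first 3 digits = 35, minutes = 54.36783; 35 + 54.36783/60 = 35.9061305
  hemisphere W, so the sign is −
Point 4:
  φ: split at 2 digits → 67° and 17.33898′; 67 + 17.33898/60 = 67.2889830
  hemisphere S, so the sign is −
  Longitude: split at 3 digits → 150° and 24.9197′; 150 + 24.9197/60 = 150.4153283
  W ⇒ negate
Point 5:
  φ: 3° + 35/60 + 50.1/3600 = 3 + 0.583333 + 0.013917 = 3.5972500
  S ⇒ negate
  Longitude: 54′ + 34″ = 54.56667′; 132 + 54.56667/60 = 132.9094444
  W ⇒ negate
Point 6:
  φ: 19° + 54/60 + 9.36/3600 = 19 + 0.900000 + 0.002600 = 19.9026000
  N → positive
  Longitude: 91° + 34/60 + 26.5/3600 = 91 + 0.566667 + 0.007361 = 91.5740278
  E ⇒ keep positive

1. -89.317500, -10.951389
2. 0.493983, 177.196917
3. 42.117617, -35.906131
4. -67.288983, -150.415328
5. -3.597250, -132.909444
6. 19.902600, 91.574028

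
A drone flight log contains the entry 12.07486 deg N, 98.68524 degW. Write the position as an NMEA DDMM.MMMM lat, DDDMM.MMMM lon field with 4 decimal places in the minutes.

1204.4916,N / 09841.1144,W

φ: 12° + 0.074860 × 60 = 12° 4.491600′
λ: 98° + 0.685240 × 60 = 98° 41.114400′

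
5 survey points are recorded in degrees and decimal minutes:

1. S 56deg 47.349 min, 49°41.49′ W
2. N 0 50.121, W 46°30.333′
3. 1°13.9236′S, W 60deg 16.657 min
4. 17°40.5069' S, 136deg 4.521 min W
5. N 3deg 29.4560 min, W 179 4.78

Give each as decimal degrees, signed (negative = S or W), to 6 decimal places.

1. -56.789150, -49.691500
2. 0.835350, -46.505550
3. -1.232060, -60.277617
4. -17.675115, -136.075350
5. 3.490933, -179.079667

Point 1:
  Latitude: 47.349′ = 0.789150°; total 56.7891500
  S → negative
  Longitude: 41.49′ = 0.691500°; total 49.6915000
  W ⇒ negate
Point 2:
  φ: 50.121′ = 0.835350°; total 0.8353500
  N → positive
  λ: 46 + 30.333/60 = 46.5055500
  hemisphere W, so the sign is −
Point 3:
  φ: 1 + 13.9236/60 = 1.2320600
  S ⇒ negate
  Longitude: 60 + 16.657/60 = 60.2776167
  W ⇒ negate
Point 4:
  φ: 17 + 40.5069/60 = 17.6751150
  S → negative
  Longitude: 4.521′ = 0.075350°; total 136.0753500
  W ⇒ negate
Point 5:
  φ: 29.456′ = 0.490933°; total 3.4909333
  N → positive
  Longitude: 4.78′ = 0.079667°; total 179.0796667
  W → negative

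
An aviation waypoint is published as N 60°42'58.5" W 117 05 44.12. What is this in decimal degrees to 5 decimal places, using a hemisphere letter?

60.71625° N, 117.09559° W

Lat: 42′ + 58.5″ = 42.97500′; 60 + 42.97500/60 = 60.716250
λ: 117° + 5/60 + 44.12/3600 = 117 + 0.083333 + 0.012256 = 117.095589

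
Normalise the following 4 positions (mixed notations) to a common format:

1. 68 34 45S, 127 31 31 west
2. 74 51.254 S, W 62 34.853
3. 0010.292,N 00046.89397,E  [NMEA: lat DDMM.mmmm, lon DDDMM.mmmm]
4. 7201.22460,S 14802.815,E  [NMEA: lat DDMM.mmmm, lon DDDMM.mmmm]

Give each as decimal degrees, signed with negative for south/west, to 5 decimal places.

1. -68.57917, -127.52528
2. -74.85423, -62.58088
3. 0.17153, 0.78157
4. -72.02041, 148.04692

Point 1:
  Latitude: 34′ + 45″ = 34.75000′; 68 + 34.75000/60 = 68.579167
  S → negative
  Longitude: 127 + 31/60 + 31/3600 = 127.525278
  hemisphere W, so the sign is −
Point 2:
  Latitude: 51.254′ = 0.854233°; total 74.854233
  S ⇒ negate
  Lon: 34.853′ = 0.580883°; total 62.580883
  W ⇒ negate
Point 3:
  φ: split at 2 digits → 00° and 10.292′; 0 + 10.292/60 = 0.171533
  N → positive
  Lon: degrees = first 3 digits = 0, minutes = 46.89397; 0 + 46.89397/60 = 0.781566
  E → positive
Point 4:
  φ: degrees = first 2 digits = 72, minutes = 1.2246; 72 + 1.2246/60 = 72.020410
  S → negative
  Lon: degrees = first 3 digits = 148, minutes = 2.815; 148 + 2.815/60 = 148.046917
  E ⇒ keep positive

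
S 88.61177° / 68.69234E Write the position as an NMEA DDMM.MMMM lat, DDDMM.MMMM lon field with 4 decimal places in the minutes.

8836.7062,S / 06841.5404,E

Latitude: fractional part 0.611770 → 36.706200 minutes
Longitude: fractional part 0.692340 → 41.540400 minutes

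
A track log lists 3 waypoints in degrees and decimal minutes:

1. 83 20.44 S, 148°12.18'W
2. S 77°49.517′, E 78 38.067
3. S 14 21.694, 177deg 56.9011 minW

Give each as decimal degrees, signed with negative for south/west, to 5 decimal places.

1. -83.34067, -148.20300
2. -77.82528, 78.63445
3. -14.36157, -177.94835

Point 1:
  φ: 83 + 20.44/60 = 83.340667
  hemisphere S, so the sign is −
  Longitude: 148 + 12.18/60 = 148.203000
  W ⇒ negate
Point 2:
  φ: 77 + 49.517/60 = 77.825283
  S ⇒ negate
  Longitude: 38.067′ = 0.634450°; total 78.634450
  E ⇒ keep positive
Point 3:
  φ: 21.694′ = 0.361567°; total 14.361567
  S → negative
  Longitude: 56.9011′ = 0.948352°; total 177.948352
  hemisphere W, so the sign is −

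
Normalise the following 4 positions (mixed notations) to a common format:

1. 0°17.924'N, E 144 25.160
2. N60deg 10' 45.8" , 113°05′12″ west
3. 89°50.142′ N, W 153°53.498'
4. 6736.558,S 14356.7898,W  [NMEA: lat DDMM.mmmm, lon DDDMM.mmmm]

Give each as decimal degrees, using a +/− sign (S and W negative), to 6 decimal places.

Point 1:
  φ: 0 + 17.924/60 = 0.2987333
  N → positive
  Lon: 144 + 25.16/60 = 144.4193333
  E ⇒ keep positive
Point 2:
  Latitude: 60° + 10/60 + 45.8/3600 = 60 + 0.166667 + 0.012722 = 60.1793889
  N ⇒ keep positive
  Lon: 5′ + 12″ = 5.20000′; 113 + 5.20000/60 = 113.0866667
  hemisphere W, so the sign is −
Point 3:
  Latitude: 50.142′ = 0.835700°; total 89.8357000
  N ⇒ keep positive
  Longitude: 153 + 53.498/60 = 153.8916333
  W → negative
Point 4:
  φ: degrees = first 2 digits = 67, minutes = 36.558; 67 + 36.558/60 = 67.6093000
  S ⇒ negate
  Longitude: degrees = first 3 digits = 143, minutes = 56.7898; 143 + 56.7898/60 = 143.9464967
  W → negative

1. 0.298733, 144.419333
2. 60.179389, -113.086667
3. 89.835700, -153.891633
4. -67.609300, -143.946497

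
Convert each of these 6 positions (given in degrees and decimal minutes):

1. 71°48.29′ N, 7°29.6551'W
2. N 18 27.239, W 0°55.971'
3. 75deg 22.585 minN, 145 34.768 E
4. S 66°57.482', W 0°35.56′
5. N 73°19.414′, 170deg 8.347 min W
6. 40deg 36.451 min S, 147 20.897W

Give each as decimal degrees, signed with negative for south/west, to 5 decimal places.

1. 71.80483, -7.49425
2. 18.45398, -0.93285
3. 75.37642, 145.57947
4. -66.95803, -0.59267
5. 73.32357, -170.13912
6. -40.60752, -147.34828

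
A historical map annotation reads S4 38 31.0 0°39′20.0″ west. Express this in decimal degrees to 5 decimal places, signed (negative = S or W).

-4.64194, -0.65556

φ: 4 + 38/60 + 31/3600 = 4.641944
S → negative
Longitude: 0° + 39/60 + 20/3600 = 0 + 0.650000 + 0.005556 = 0.655556
W → negative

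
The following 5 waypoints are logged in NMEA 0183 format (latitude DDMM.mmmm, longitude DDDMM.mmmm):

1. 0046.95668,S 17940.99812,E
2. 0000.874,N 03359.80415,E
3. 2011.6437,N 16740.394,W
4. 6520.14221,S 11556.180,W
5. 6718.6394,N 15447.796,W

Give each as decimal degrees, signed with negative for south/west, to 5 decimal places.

1. -0.78261, 179.68330
2. 0.01457, 33.99674
3. 20.19406, -167.67323
4. -65.33570, -115.93633
5. 67.31066, -154.79660

Point 1:
  φ: split at 2 digits → 00° and 46.95668′; 0 + 46.95668/60 = 0.782611
  hemisphere S, so the sign is −
  Longitude: degrees = first 3 digits = 179, minutes = 40.99812; 179 + 40.99812/60 = 179.683302
  E ⇒ keep positive
Point 2:
  Lat: split at 2 digits → 00° and 0.874′; 0 + 0.874/60 = 0.014567
  N ⇒ keep positive
  Longitude: degrees = first 3 digits = 33, minutes = 59.80415; 33 + 59.80415/60 = 33.996736
  E ⇒ keep positive
Point 3:
  Lat: split at 2 digits → 20° and 11.6437′; 20 + 11.6437/60 = 20.194062
  N → positive
  Longitude: split at 3 digits → 167° and 40.394′; 167 + 40.394/60 = 167.673233
  hemisphere W, so the sign is −
Point 4:
  φ: degrees = first 2 digits = 65, minutes = 20.14221; 65 + 20.14221/60 = 65.335704
  hemisphere S, so the sign is −
  λ: degrees = first 3 digits = 115, minutes = 56.18; 115 + 56.18/60 = 115.936333
  W → negative
Point 5:
  Lat: degrees = first 2 digits = 67, minutes = 18.6394; 67 + 18.6394/60 = 67.310657
  N → positive
  Lon: split at 3 digits → 154° and 47.796′; 154 + 47.796/60 = 154.796600
  hemisphere W, so the sign is −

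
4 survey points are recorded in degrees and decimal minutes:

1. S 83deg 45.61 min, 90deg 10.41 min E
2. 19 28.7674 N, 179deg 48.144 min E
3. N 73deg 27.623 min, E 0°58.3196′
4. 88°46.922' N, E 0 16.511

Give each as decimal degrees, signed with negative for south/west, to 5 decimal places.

1. -83.76017, 90.17350
2. 19.47946, 179.80240
3. 73.46038, 0.97199
4. 88.78203, 0.27518

Point 1:
  Lat: 45.61′ = 0.760167°; total 83.760167
  S ⇒ negate
  Lon: 90 + 10.41/60 = 90.173500
  E → positive
Point 2:
  Lat: 28.7674′ = 0.479457°; total 19.479457
  N → positive
  Longitude: 48.144′ = 0.802400°; total 179.802400
  E ⇒ keep positive
Point 3:
  Latitude: 27.623′ = 0.460383°; total 73.460383
  N ⇒ keep positive
  Longitude: 58.3196′ = 0.971993°; total 0.971993
  E ⇒ keep positive
Point 4:
  Lat: 88 + 46.922/60 = 88.782033
  N → positive
  Lon: 16.511′ = 0.275183°; total 0.275183
  E → positive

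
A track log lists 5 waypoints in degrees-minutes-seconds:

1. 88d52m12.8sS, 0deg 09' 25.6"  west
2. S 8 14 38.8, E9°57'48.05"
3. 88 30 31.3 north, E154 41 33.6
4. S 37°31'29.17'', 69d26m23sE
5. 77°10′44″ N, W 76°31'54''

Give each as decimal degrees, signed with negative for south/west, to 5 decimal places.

1. -88.87022, -0.15711
2. -8.24411, 9.96335
3. 88.50869, 154.69267
4. -37.52477, 69.43972
5. 77.17889, -76.53167

Point 1:
  φ: 88° + 52/60 + 12.8/3600 = 88 + 0.866667 + 0.003556 = 88.870222
  S → negative
  Longitude: 0 + 9/60 + 25.6/3600 = 0.157111
  hemisphere W, so the sign is −
Point 2:
  Latitude: 8 + 14/60 + 38.8/3600 = 8.244111
  S → negative
  λ: 9° + 57/60 + 48.05/3600 = 9 + 0.950000 + 0.013347 = 9.963347
  E ⇒ keep positive
Point 3:
  Latitude: 88° + 30/60 + 31.3/3600 = 88 + 0.500000 + 0.008694 = 88.508694
  N ⇒ keep positive
  Lon: 154 + 41/60 + 33.6/3600 = 154.692667
  E → positive
Point 4:
  Lat: 37 + 31/60 + 29.17/3600 = 37.524769
  S ⇒ negate
  λ: 69 + 26/60 + 23/3600 = 69.439722
  E → positive
Point 5:
  Latitude: 77 + 10/60 + 44/3600 = 77.178889
  N ⇒ keep positive
  λ: 76 + 31/60 + 54/3600 = 76.531667
  hemisphere W, so the sign is −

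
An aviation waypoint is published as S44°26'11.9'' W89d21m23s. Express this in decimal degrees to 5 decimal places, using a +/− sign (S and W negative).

-44.43664, -89.35639

φ: 44° + 26/60 + 11.9/3600 = 44 + 0.433333 + 0.003306 = 44.436639
hemisphere S, so the sign is −
Longitude: 89° + 21/60 + 23/3600 = 89 + 0.350000 + 0.006389 = 89.356389
W ⇒ negate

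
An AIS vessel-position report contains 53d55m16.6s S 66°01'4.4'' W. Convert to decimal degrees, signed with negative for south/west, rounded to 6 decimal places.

-53.921278, -66.017889

Lat: 55′ + 16.6″ = 55.27667′; 53 + 55.27667/60 = 53.9212778
hemisphere S, so the sign is −
Lon: 1′ + 4.4″ = 1.07333′; 66 + 1.07333/60 = 66.0178889
W → negative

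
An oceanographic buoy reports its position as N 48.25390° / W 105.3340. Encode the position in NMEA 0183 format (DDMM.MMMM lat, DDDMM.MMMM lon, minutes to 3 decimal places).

4815.234,N / 10520.040,W

Latitude: 48° + 0.253900 × 60 = 48° 15.23400′
Lon: minutes = (105.334000 − 105) × 60 = 20.04000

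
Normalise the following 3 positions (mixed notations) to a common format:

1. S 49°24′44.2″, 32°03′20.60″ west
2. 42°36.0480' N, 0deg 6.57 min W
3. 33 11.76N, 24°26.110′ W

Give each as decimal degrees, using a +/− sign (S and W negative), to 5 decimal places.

1. -49.41228, -32.05572
2. 42.60080, -0.10950
3. 33.19600, -24.43517

Point 1:
  Latitude: 49° + 24/60 + 44.2/3600 = 49 + 0.400000 + 0.012278 = 49.412278
  hemisphere S, so the sign is −
  Longitude: 32° + 3/60 + 20.6/3600 = 32 + 0.050000 + 0.005722 = 32.055722
  W → negative
Point 2:
  Latitude: 36.048′ = 0.600800°; total 42.600800
  N ⇒ keep positive
  Longitude: 0 + 6.57/60 = 0.109500
  W → negative
Point 3:
  Latitude: 33 + 11.76/60 = 33.196000
  N ⇒ keep positive
  λ: 26.11′ = 0.435167°; total 24.435167
  hemisphere W, so the sign is −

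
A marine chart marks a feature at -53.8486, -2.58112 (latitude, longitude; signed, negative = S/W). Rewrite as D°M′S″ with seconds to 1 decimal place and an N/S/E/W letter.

Latitude is negative → S; |value| = 53.848600
Lat: whole degrees 53; 50.91600′ → 50′ and 54.960″
Longitude is negative → W; |value| = 2.581120
Lon: whole degrees 2; 34.86720′ → 34′ and 52.032″

53°50′55.0″ S, 2°34′52.0″ W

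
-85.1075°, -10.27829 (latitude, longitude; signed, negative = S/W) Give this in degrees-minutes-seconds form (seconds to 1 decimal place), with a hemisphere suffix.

85°06′27.0″ S, 10°16′41.8″ W

Latitude is negative → S; |value| = 85.107500
φ: 0.107500 × 60 = 6.45000′ → 6′, remainder × 60 = 27.000″
Longitude is negative → W; |value| = 10.278290
λ: whole degrees 10; 16.69740′ → 16′ and 41.844″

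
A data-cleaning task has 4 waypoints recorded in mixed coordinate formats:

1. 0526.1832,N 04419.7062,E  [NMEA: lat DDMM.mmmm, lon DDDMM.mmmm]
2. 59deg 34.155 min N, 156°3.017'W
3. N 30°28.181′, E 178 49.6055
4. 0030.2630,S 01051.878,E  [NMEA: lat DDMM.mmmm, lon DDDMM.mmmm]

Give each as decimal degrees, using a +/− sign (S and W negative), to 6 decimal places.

1. 5.436387, 44.328437
2. 59.569250, -156.050283
3. 30.469683, 178.826758
4. -0.504383, 10.864633

Point 1:
  Latitude: split at 2 digits → 05° and 26.1832′; 5 + 26.1832/60 = 5.4363867
  N → positive
  λ: split at 3 digits → 044° and 19.7062′; 44 + 19.7062/60 = 44.3284367
  E ⇒ keep positive
Point 2:
  Latitude: 34.155′ = 0.569250°; total 59.5692500
  N ⇒ keep positive
  Lon: 3.017′ = 0.050283°; total 156.0502833
  W ⇒ negate
Point 3:
  φ: 28.181′ = 0.469683°; total 30.4696833
  N ⇒ keep positive
  Longitude: 178 + 49.6055/60 = 178.8267583
  E ⇒ keep positive
Point 4:
  Lat: degrees = first 2 digits = 0, minutes = 30.263; 0 + 30.263/60 = 0.5043833
  S → negative
  Lon: degrees = first 3 digits = 10, minutes = 51.878; 10 + 51.878/60 = 10.8646333
  E ⇒ keep positive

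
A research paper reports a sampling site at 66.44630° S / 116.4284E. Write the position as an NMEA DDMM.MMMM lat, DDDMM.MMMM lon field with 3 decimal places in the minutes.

Lat: 66° + 0.446300 × 60 = 66° 26.77800′
Longitude: minutes = (116.428400 − 116) × 60 = 25.70400

6626.778,S / 11625.704,E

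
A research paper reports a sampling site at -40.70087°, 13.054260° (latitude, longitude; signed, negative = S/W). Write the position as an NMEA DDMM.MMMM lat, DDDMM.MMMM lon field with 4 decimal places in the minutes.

Latitude is negative → S; |value| = 40.700870
φ: 40° + 0.700870 × 60 = 40° 42.052200′
Longitude: 13° + 0.054260 × 60 = 13° 3.255600′

4042.0522,S / 01303.2556,E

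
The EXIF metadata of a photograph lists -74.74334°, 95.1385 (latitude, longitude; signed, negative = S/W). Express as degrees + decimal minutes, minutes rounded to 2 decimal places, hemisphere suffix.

Latitude is negative → S; |value| = 74.743340
Lat: 74° + 0.743340 × 60 = 74° 44.6004′
λ: minutes = (95.138500 − 95) × 60 = 8.3100

74° 44.60′ S, 95° 8.31′ E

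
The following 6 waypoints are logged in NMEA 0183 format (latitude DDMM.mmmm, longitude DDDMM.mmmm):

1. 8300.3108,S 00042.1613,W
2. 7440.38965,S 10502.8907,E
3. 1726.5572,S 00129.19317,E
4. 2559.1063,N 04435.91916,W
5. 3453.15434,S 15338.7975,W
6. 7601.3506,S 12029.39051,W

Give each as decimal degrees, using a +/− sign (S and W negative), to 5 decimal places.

1. -83.00518, -0.70269
2. -74.67316, 105.04818
3. -17.44262, 1.48655
4. 25.98511, -44.59865
5. -34.88591, -153.64663
6. -76.02251, -120.48984

Point 1:
  Latitude: split at 2 digits → 83° and 0.3108′; 83 + 0.3108/60 = 83.005180
  S ⇒ negate
  Longitude: degrees = first 3 digits = 0, minutes = 42.1613; 0 + 42.1613/60 = 0.702688
  hemisphere W, so the sign is −
Point 2:
  Lat: degrees = first 2 digits = 74, minutes = 40.38965; 74 + 40.38965/60 = 74.673161
  S → negative
  Longitude: degrees = first 3 digits = 105, minutes = 2.8907; 105 + 2.8907/60 = 105.048178
  E ⇒ keep positive
Point 3:
  Latitude: degrees = first 2 digits = 17, minutes = 26.5572; 17 + 26.5572/60 = 17.442620
  hemisphere S, so the sign is −
  Longitude: degrees = first 3 digits = 1, minutes = 29.19317; 1 + 29.19317/60 = 1.486553
  E → positive
Point 4:
  Lat: degrees = first 2 digits = 25, minutes = 59.1063; 25 + 59.1063/60 = 25.985105
  N → positive
  λ: degrees = first 3 digits = 44, minutes = 35.91916; 44 + 35.91916/60 = 44.598653
  W ⇒ negate
Point 5:
  Lat: split at 2 digits → 34° and 53.15434′; 34 + 53.15434/60 = 34.885906
  S → negative
  Lon: split at 3 digits → 153° and 38.7975′; 153 + 38.7975/60 = 153.646625
  W ⇒ negate
Point 6:
  φ: split at 2 digits → 76° and 1.3506′; 76 + 1.3506/60 = 76.022510
  S → negative
  Longitude: degrees = first 3 digits = 120, minutes = 29.39051; 120 + 29.39051/60 = 120.489842
  W ⇒ negate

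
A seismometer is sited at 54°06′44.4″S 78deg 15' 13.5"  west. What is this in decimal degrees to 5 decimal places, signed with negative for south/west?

-54.11233, -78.25375

φ: 54 + 6/60 + 44.4/3600 = 54.112333
S → negative
Lon: 78° + 15/60 + 13.5/3600 = 78 + 0.250000 + 0.003750 = 78.253750
W ⇒ negate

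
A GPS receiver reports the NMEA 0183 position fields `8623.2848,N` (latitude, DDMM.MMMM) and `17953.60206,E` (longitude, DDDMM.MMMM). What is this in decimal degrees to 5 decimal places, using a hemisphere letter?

86.38808° N, 179.89337° E

φ: degrees = first 2 digits = 86, minutes = 23.2848; 86 + 23.2848/60 = 86.388080
λ: degrees = first 3 digits = 179, minutes = 53.60206; 179 + 53.60206/60 = 179.893368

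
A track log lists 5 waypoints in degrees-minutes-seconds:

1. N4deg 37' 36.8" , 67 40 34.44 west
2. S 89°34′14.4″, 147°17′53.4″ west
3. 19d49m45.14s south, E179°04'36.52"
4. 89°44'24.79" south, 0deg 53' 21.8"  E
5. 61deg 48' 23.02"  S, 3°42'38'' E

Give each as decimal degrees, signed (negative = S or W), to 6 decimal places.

1. 4.626889, -67.676233
2. -89.570667, -147.298167
3. -19.829206, 179.076811
4. -89.740219, 0.889389
5. -61.806394, 3.710556

Point 1:
  Lat: 37′ + 36.8″ = 37.61333′; 4 + 37.61333/60 = 4.6268889
  N → positive
  λ: 67° + 40/60 + 34.44/3600 = 67 + 0.666667 + 0.009567 = 67.6762333
  hemisphere W, so the sign is −
Point 2:
  Lat: 34′ + 14.4″ = 34.24000′; 89 + 34.24000/60 = 89.5706667
  S ⇒ negate
  λ: 147 + 17/60 + 53.4/3600 = 147.2981667
  hemisphere W, so the sign is −
Point 3:
  φ: 19° + 49/60 + 45.14/3600 = 19 + 0.816667 + 0.012539 = 19.8292056
  S → negative
  Lon: 4′ + 36.52″ = 4.60867′; 179 + 4.60867/60 = 179.0768111
  E ⇒ keep positive
Point 4:
  Lat: 44′ + 24.79″ = 44.41317′; 89 + 44.41317/60 = 89.7402194
  S ⇒ negate
  Longitude: 53′ + 21.8″ = 53.36333′; 0 + 53.36333/60 = 0.8893889
  E ⇒ keep positive
Point 5:
  φ: 61 + 48/60 + 23.02/3600 = 61.8063944
  S → negative
  λ: 3° + 42/60 + 38/3600 = 3 + 0.700000 + 0.010556 = 3.7105556
  E ⇒ keep positive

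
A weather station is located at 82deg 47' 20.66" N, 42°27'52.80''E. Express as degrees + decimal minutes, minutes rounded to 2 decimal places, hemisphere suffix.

82° 47.34′ N, 42° 27.88′ E

Latitude: 47 + 20.66/60 = 47.3443′
Lon: seconds/60 = 0.88000; minutes = 27 + 0.88000 = 27.8800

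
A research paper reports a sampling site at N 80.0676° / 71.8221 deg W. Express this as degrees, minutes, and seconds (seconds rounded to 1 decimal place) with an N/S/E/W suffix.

Latitude: whole degrees 80; 4.05600′ → 4′ and 3.360″
Longitude: 0.822100° → 49.32600′; 0.32600 × 60 = 19.560″

80°04′3.4″ N, 71°49′19.6″ W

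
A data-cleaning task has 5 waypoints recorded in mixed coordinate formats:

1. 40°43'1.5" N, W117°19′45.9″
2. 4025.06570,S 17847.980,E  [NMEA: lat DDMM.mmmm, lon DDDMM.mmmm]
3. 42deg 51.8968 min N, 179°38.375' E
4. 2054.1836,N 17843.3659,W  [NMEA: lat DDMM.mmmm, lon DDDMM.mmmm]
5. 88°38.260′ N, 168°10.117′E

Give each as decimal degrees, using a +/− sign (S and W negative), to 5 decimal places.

Point 1:
  Lat: 40 + 43/60 + 1.5/3600 = 40.717083
  N ⇒ keep positive
  Longitude: 117° + 19/60 + 45.9/3600 = 117 + 0.316667 + 0.012750 = 117.329417
  W → negative
Point 2:
  Latitude: degrees = first 2 digits = 40, minutes = 25.0657; 40 + 25.0657/60 = 40.417762
  S ⇒ negate
  Longitude: split at 3 digits → 178° and 47.98′; 178 + 47.98/60 = 178.799667
  E ⇒ keep positive
Point 3:
  Lat: 51.8968′ = 0.864947°; total 42.864947
  N ⇒ keep positive
  Longitude: 179 + 38.375/60 = 179.639583
  E → positive
Point 4:
  Lat: degrees = first 2 digits = 20, minutes = 54.1836; 20 + 54.1836/60 = 20.903060
  N → positive
  Longitude: degrees = first 3 digits = 178, minutes = 43.3659; 178 + 43.3659/60 = 178.722765
  hemisphere W, so the sign is −
Point 5:
  φ: 88 + 38.26/60 = 88.637667
  N ⇒ keep positive
  Longitude: 10.117′ = 0.168617°; total 168.168617
  E ⇒ keep positive

1. 40.71708, -117.32942
2. -40.41776, 178.79967
3. 42.86495, 179.63958
4. 20.90306, -178.72277
5. 88.63767, 168.16862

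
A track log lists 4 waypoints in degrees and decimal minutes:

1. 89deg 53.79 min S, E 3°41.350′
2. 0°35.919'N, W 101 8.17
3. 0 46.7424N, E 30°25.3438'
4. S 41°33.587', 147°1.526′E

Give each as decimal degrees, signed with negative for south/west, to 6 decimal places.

1. -89.896500, 3.689167
2. 0.598650, -101.136167
3. 0.779040, 30.422397
4. -41.559783, 147.025433

Point 1:
  Lat: 89 + 53.79/60 = 89.8965000
  hemisphere S, so the sign is −
  Longitude: 3 + 41.35/60 = 3.6891667
  E → positive
Point 2:
  Latitude: 0 + 35.919/60 = 0.5986500
  N → positive
  λ: 8.17′ = 0.136167°; total 101.1361667
  hemisphere W, so the sign is −
Point 3:
  Lat: 46.7424′ = 0.779040°; total 0.7790400
  N → positive
  Lon: 30 + 25.3438/60 = 30.4223967
  E → positive
Point 4:
  φ: 33.587′ = 0.559783°; total 41.5597833
  S ⇒ negate
  λ: 147 + 1.526/60 = 147.0254333
  E → positive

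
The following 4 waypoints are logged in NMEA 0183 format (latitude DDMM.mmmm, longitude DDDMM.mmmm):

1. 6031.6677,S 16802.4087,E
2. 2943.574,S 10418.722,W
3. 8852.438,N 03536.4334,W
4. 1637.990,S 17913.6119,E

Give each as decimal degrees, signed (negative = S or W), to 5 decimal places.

Point 1:
  Latitude: split at 2 digits → 60° and 31.6677′; 60 + 31.6677/60 = 60.527795
  hemisphere S, so the sign is −
  Longitude: split at 3 digits → 168° and 2.4087′; 168 + 2.4087/60 = 168.040145
  E ⇒ keep positive
Point 2:
  Latitude: degrees = first 2 digits = 29, minutes = 43.574; 29 + 43.574/60 = 29.726233
  hemisphere S, so the sign is −
  Longitude: split at 3 digits → 104° and 18.722′; 104 + 18.722/60 = 104.312033
  W ⇒ negate
Point 3:
  Lat: split at 2 digits → 88° and 52.438′; 88 + 52.438/60 = 88.873967
  N → positive
  Lon: split at 3 digits → 035° and 36.4334′; 35 + 36.4334/60 = 35.607223
  W → negative
Point 4:
  Latitude: degrees = first 2 digits = 16, minutes = 37.99; 16 + 37.99/60 = 16.633167
  S → negative
  Longitude: degrees = first 3 digits = 179, minutes = 13.6119; 179 + 13.6119/60 = 179.226865
  E ⇒ keep positive

1. -60.52780, 168.04015
2. -29.72623, -104.31203
3. 88.87397, -35.60722
4. -16.63317, 179.22687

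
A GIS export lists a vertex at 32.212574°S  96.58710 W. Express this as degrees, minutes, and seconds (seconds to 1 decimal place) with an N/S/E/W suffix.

32°12′45.3″ S, 96°35′13.6″ W

φ: whole degrees 32; 12.75444′ → 12′ and 45.266″
Longitude: 0.587100° → 35.22600′; 0.22600 × 60 = 13.560″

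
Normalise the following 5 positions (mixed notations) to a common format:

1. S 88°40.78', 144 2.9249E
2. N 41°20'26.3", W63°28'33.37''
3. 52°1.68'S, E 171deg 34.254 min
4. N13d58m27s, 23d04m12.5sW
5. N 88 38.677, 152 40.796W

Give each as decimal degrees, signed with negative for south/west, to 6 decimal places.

Point 1:
  φ: 40.78′ = 0.679667°; total 88.6796667
  S → negative
  λ: 144 + 2.9249/60 = 144.0487483
  E → positive
Point 2:
  Lat: 20′ + 26.3″ = 20.43833′; 41 + 20.43833/60 = 41.3406389
  N ⇒ keep positive
  λ: 28′ + 33.37″ = 28.55617′; 63 + 28.55617/60 = 63.4759361
  W → negative
Point 3:
  Lat: 1.68′ = 0.028000°; total 52.0280000
  S ⇒ negate
  Longitude: 34.254′ = 0.570900°; total 171.5709000
  E → positive
Point 4:
  Latitude: 13 + 58/60 + 27/3600 = 13.9741667
  N → positive
  Lon: 23 + 4/60 + 12.5/3600 = 23.0701389
  W ⇒ negate
Point 5:
  φ: 88 + 38.677/60 = 88.6446167
  N ⇒ keep positive
  Lon: 152 + 40.796/60 = 152.6799333
  W → negative

1. -88.679667, 144.048748
2. 41.340639, -63.475936
3. -52.028000, 171.570900
4. 13.974167, -23.070139
5. 88.644617, -152.679933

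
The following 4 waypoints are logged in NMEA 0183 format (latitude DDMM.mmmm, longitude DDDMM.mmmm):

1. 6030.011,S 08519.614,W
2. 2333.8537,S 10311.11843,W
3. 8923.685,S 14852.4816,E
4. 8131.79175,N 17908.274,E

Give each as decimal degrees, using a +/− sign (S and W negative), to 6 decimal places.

Point 1:
  Lat: split at 2 digits → 60° and 30.011′; 60 + 30.011/60 = 60.5001833
  hemisphere S, so the sign is −
  Longitude: split at 3 digits → 085° and 19.614′; 85 + 19.614/60 = 85.3269000
  W → negative
Point 2:
  φ: split at 2 digits → 23° and 33.8537′; 23 + 33.8537/60 = 23.5642283
  S → negative
  Lon: split at 3 digits → 103° and 11.11843′; 103 + 11.11843/60 = 103.1853072
  hemisphere W, so the sign is −
Point 3:
  Latitude: split at 2 digits → 89° and 23.685′; 89 + 23.685/60 = 89.3947500
  S ⇒ negate
  λ: degrees = first 3 digits = 148, minutes = 52.4816; 148 + 52.4816/60 = 148.8746933
  E → positive
Point 4:
  Latitude: split at 2 digits → 81° and 31.79175′; 81 + 31.79175/60 = 81.5298625
  N ⇒ keep positive
  λ: degrees = first 3 digits = 179, minutes = 8.274; 179 + 8.274/60 = 179.1379000
  E → positive

1. -60.500183, -85.326900
2. -23.564228, -103.185307
3. -89.394750, 148.874693
4. 81.529863, 179.137900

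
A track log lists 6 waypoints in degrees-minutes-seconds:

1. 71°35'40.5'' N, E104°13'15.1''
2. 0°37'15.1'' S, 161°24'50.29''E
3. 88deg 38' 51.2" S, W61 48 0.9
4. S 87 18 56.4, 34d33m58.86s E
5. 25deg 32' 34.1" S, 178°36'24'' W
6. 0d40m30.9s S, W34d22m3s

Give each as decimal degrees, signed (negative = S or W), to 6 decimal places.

Point 1:
  Latitude: 71 + 35/60 + 40.5/3600 = 71.5945833
  N ⇒ keep positive
  λ: 104 + 13/60 + 15.1/3600 = 104.2208611
  E → positive
Point 2:
  Latitude: 0 + 37/60 + 15.1/3600 = 0.6208611
  hemisphere S, so the sign is −
  λ: 161 + 24/60 + 50.29/3600 = 161.4139694
  E → positive
Point 3:
  φ: 38′ + 51.2″ = 38.85333′; 88 + 38.85333/60 = 88.6475556
  hemisphere S, so the sign is −
  Lon: 61° + 48/60 + 0.9/3600 = 61 + 0.800000 + 0.000250 = 61.8002500
  W ⇒ negate
Point 4:
  Latitude: 87 + 18/60 + 56.4/3600 = 87.3156667
  S ⇒ negate
  Lon: 33′ + 58.86″ = 33.98100′; 34 + 33.98100/60 = 34.5663500
  E ⇒ keep positive
Point 5:
  Lat: 25 + 32/60 + 34.1/3600 = 25.5428056
  S ⇒ negate
  Lon: 178 + 36/60 + 24/3600 = 178.6066667
  W → negative
Point 6:
  Lat: 0° + 40/60 + 30.9/3600 = 0 + 0.666667 + 0.008583 = 0.6752500
  hemisphere S, so the sign is −
  λ: 34 + 22/60 + 3/3600 = 34.3675000
  W ⇒ negate

1. 71.594583, 104.220861
2. -0.620861, 161.413969
3. -88.647556, -61.800250
4. -87.315667, 34.566350
5. -25.542806, -178.606667
6. -0.675250, -34.367500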